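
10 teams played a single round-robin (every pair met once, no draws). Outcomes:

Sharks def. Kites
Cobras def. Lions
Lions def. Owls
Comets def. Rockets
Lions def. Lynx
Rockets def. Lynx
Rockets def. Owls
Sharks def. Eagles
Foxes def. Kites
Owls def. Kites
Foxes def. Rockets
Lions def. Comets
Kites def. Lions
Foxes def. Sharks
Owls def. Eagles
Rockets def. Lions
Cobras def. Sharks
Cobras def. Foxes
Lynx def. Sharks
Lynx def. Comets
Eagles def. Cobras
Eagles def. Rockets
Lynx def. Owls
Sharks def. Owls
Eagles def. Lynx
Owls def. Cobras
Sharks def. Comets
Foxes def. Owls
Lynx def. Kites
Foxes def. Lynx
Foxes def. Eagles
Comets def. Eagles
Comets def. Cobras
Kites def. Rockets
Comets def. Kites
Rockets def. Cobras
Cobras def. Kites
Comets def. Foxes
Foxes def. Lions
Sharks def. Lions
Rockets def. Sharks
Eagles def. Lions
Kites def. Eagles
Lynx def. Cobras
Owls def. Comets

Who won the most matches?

Foxes

Win totals: Lions 3, Owls 4, Sharks 5, Foxes 7, Lynx 5, Cobras 4, Kites 3, Eagles 4, Comets 5, Rockets 5.
Foxes leads with 7 wins (next highest: 5).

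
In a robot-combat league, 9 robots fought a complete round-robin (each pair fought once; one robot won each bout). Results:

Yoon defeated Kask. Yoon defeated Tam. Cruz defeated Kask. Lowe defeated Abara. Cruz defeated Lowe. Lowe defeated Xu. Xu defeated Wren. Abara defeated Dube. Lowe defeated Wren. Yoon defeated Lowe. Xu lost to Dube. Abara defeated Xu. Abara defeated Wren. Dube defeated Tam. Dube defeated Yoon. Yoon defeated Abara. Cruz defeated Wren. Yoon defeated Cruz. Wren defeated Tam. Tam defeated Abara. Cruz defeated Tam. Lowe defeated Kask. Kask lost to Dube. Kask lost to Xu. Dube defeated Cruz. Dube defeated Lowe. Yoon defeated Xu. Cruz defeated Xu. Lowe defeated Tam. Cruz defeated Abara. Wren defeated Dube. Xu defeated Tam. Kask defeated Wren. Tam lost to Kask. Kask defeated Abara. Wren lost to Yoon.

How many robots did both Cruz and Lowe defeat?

5

Cruz beat: Tam, Lowe, Xu, Abara, Kask, Wren.
Lowe beat: Tam, Xu, Abara, Kask, Wren.
Both beat: Tam, Xu, Abara, Kask, Wren — 5.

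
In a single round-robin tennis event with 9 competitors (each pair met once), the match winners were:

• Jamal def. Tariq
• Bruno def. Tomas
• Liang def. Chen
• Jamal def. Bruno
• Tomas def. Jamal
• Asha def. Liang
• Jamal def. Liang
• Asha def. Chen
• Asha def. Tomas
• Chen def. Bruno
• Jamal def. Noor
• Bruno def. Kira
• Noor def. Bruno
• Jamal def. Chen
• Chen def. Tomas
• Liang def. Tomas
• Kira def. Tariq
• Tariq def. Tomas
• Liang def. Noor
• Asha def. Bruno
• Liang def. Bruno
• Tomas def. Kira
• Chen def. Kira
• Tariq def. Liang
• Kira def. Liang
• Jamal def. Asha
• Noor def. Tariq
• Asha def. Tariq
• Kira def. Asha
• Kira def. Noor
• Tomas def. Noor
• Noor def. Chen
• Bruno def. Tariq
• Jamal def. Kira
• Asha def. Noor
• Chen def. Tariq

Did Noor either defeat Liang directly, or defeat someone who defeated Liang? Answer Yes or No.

Noor did not beat Liang directly.
Noor beat Bruno, Tariq, Chen. Of those, Tariq beat Liang.

Yes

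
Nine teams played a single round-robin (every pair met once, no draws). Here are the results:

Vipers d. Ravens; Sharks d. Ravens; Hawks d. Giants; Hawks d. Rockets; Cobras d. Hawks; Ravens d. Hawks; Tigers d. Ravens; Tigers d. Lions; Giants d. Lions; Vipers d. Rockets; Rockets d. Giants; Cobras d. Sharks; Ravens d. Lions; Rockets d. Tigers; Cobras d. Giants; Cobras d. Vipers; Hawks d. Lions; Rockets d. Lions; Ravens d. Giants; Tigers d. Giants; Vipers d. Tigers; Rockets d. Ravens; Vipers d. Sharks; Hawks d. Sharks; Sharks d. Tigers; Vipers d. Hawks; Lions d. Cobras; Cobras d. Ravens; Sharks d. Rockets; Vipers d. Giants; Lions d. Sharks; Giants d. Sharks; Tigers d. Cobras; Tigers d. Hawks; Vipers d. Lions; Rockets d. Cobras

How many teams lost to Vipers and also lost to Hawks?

4

Vipers beat: Lions, Tigers, Giants, Ravens, Hawks, Rockets, Sharks.
Hawks beat: Lions, Giants, Rockets, Sharks.
Both beat: Lions, Giants, Rockets, Sharks — 4.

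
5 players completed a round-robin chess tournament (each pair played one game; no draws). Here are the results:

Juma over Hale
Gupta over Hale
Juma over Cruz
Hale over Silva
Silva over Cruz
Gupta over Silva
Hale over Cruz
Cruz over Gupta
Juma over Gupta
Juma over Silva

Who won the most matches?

Juma

Win totals: Cruz 1, Gupta 2, Silva 1, Hale 2, Juma 4.
Juma leads with 4 wins (next highest: 2).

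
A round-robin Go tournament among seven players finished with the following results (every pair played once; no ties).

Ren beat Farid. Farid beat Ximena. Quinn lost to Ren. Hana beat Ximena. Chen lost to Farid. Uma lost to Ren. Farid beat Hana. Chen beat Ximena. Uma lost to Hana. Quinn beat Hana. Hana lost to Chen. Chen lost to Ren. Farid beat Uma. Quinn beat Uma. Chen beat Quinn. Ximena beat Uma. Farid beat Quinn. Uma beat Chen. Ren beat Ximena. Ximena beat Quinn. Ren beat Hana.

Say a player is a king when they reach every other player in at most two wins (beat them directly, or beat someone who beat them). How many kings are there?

Uma cannot reach Ren, Farid in two steps.
Ren reaches everyone (king).
Farid cannot reach Ren in two steps.
Hana cannot reach Ren, Farid in two steps.
Chen cannot reach Ren, Farid in two steps.
Ximena cannot reach Ren, Farid in two steps.
Quinn cannot reach Ren, Farid in two steps.
Kings: Ren — 1.

1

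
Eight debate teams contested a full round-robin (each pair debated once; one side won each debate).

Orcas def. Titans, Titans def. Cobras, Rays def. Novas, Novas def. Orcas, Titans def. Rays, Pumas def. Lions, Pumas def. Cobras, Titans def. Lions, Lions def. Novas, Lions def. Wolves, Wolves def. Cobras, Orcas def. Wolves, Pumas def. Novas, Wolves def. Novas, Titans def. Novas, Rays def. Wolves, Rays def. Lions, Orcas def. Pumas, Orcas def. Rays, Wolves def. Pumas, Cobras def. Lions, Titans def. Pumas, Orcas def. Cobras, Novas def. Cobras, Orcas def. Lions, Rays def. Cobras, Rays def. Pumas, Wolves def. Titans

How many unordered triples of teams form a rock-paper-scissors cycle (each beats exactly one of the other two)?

10

Win totals: Titans 5, Cobras 1, Lions 2, Rays 5, Novas 2, Pumas 3, Wolves 4, Orcas 6.
A team with w wins dominates both others in C(w,2) triples; summing gives 10 + 0 + 1 + 10 + 1 + 3 + 6 + 15 = 46 transitive triples.
Total triples C(8,3) = 56, so cyclic triples = 56 − 46 = 10.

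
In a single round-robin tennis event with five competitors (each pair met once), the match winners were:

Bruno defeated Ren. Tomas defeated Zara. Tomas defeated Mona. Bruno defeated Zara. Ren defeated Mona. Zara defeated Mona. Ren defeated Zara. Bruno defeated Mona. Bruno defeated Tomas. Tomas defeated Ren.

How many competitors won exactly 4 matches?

1

Win totals: Tomas 3, Ren 2, Zara 1, Mona 0, Bruno 4.
Exactly 4: Bruno — 1 competitor.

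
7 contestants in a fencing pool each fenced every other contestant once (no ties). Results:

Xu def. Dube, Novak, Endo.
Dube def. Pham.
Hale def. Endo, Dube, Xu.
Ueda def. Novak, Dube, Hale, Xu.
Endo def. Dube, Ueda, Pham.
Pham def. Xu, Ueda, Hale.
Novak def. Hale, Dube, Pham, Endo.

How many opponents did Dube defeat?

Dube's results: beat Pham; lost to Hale, Novak, Ueda, Endo, Xu.
That is 1 win.

1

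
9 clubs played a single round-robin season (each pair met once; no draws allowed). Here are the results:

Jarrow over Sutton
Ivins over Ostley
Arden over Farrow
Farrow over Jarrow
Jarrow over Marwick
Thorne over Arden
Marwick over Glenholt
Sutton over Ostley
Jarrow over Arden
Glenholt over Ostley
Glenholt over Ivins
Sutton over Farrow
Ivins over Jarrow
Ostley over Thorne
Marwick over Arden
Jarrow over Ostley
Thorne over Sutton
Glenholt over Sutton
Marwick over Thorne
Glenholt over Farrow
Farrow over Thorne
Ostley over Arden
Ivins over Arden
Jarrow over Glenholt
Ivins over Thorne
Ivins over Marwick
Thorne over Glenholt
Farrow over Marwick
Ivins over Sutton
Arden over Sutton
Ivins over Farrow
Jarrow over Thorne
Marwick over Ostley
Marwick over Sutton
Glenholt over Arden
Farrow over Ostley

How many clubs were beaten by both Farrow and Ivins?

Farrow beat: Ostley, Marwick, Jarrow, Thorne.
Ivins beat: Arden, Ostley, Sutton, Marwick, Jarrow, Farrow, Thorne.
Both beat: Ostley, Marwick, Jarrow, Thorne — 4.

4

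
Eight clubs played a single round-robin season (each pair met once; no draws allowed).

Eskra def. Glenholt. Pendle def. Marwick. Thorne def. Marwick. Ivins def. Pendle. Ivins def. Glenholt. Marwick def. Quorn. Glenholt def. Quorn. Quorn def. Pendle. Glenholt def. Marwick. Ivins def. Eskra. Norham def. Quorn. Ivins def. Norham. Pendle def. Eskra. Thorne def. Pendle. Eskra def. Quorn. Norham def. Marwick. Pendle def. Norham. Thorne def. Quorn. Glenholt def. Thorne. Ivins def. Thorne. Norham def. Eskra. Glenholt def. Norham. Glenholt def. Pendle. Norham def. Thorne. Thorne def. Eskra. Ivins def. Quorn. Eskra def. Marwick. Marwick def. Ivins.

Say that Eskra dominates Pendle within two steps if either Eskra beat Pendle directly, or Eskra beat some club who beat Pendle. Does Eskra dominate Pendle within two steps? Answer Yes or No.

Eskra did not beat Pendle directly.
Eskra beat Glenholt, Quorn, Marwick. Of those, Glenholt beat Pendle.

Yes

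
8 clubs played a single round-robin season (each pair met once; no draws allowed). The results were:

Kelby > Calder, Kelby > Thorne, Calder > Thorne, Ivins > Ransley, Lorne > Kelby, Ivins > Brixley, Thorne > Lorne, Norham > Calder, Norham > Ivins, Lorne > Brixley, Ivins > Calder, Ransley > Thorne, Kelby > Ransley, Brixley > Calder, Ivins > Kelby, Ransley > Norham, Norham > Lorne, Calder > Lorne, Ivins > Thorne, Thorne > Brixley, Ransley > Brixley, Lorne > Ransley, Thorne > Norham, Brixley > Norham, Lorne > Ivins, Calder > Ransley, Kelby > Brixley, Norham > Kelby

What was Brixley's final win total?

Brixley's results: beat Calder, Norham; lost to Ransley, Kelby, Thorne, Lorne, Ivins.
That is 2 wins.

2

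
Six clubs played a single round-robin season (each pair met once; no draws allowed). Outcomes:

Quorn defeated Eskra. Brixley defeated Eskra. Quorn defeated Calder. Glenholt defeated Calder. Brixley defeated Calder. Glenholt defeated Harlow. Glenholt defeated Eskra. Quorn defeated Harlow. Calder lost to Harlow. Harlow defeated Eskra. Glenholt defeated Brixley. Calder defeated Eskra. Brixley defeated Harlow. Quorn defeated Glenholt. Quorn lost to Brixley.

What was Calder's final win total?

1

Calder's results: beat Eskra; lost to Quorn, Harlow, Brixley, Glenholt.
That is 1 win.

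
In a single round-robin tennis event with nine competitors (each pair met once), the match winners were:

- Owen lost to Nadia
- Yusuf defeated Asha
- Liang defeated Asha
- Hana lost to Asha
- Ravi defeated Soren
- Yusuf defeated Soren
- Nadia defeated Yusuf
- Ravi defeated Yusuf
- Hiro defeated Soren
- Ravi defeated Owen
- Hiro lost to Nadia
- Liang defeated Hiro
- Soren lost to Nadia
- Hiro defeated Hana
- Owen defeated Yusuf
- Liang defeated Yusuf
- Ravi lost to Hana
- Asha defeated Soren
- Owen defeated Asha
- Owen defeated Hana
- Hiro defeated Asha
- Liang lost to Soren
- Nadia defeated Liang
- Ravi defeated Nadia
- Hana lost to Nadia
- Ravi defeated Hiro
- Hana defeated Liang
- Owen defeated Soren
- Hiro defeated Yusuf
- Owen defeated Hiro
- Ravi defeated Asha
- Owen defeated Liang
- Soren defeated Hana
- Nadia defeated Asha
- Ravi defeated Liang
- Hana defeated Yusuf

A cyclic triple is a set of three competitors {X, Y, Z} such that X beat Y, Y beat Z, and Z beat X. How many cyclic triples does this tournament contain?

12

Win totals: Yusuf 2, Hiro 4, Ravi 7, Owen 6, Soren 2, Liang 3, Hana 3, Nadia 7, Asha 2.
A competitor with w wins dominates both others in C(w,2) triples; summing gives 1 + 6 + 21 + 15 + 1 + 3 + 3 + 21 + 1 = 72 transitive triples.
Total triples C(9,3) = 84, so cyclic triples = 84 − 72 = 12.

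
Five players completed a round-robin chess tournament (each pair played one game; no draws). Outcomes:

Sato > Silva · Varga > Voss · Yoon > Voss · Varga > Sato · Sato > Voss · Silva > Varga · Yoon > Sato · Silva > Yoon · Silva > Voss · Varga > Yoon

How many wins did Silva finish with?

Silva's results: beat Voss, Varga, Yoon; lost to Sato.
That is 3 wins.

3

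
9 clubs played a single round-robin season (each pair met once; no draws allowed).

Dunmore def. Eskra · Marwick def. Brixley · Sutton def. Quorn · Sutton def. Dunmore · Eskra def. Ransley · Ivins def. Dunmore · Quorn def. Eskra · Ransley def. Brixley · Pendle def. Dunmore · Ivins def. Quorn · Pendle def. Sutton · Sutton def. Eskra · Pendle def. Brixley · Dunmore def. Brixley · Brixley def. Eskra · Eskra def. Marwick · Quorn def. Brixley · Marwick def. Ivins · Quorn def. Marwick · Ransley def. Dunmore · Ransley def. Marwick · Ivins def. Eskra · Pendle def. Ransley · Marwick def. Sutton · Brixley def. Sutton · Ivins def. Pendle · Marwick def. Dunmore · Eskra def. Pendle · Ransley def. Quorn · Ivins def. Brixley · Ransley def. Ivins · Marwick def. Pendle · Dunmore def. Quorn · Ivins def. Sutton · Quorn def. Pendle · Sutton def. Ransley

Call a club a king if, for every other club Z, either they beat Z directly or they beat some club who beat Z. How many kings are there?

7

Dunmore cannot reach Ivins in two steps.
Ivins reaches everyone (king).
Marwick reaches everyone (king).
Sutton reaches everyone (king).
Ransley reaches everyone (king).
Eskra reaches everyone (king).
Quorn reaches everyone (king).
Pendle reaches everyone (king).
Brixley cannot reach Ivins in two steps.
Kings: Ivins, Marwick, Sutton, Ransley, Eskra, Quorn, Pendle — 7.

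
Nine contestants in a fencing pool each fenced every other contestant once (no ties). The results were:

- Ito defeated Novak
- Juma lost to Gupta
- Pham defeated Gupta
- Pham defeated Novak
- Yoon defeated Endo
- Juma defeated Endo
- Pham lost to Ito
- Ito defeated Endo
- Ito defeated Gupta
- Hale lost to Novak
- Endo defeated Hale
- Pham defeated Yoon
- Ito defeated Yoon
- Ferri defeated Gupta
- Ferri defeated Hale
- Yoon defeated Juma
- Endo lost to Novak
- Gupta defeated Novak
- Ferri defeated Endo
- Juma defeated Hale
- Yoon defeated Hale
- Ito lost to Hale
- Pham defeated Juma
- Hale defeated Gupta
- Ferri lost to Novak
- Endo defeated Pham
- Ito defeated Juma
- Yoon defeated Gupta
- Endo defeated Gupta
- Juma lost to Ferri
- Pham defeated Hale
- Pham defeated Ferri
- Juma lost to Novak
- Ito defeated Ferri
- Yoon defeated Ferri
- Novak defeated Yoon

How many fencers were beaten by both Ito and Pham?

Ito beat: Juma, Pham, Yoon, Endo, Novak, Gupta, Ferri.
Pham beat: Juma, Yoon, Hale, Novak, Gupta, Ferri.
Both beat: Juma, Yoon, Novak, Gupta, Ferri — 5.

5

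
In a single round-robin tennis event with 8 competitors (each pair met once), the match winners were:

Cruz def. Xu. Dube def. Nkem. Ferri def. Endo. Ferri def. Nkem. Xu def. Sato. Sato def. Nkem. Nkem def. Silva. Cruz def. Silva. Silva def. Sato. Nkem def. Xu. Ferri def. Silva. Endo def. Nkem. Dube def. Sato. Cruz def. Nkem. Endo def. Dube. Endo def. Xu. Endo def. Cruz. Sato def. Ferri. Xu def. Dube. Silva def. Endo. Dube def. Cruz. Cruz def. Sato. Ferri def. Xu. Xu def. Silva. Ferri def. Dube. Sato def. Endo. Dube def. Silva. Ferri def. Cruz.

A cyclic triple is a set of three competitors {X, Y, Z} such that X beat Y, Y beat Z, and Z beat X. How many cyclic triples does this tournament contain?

Win totals: Silva 2, Nkem 2, Dube 4, Xu 3, Ferri 6, Endo 4, Cruz 4, Sato 3.
A competitor with w wins dominates both others in C(w,2) triples; summing gives 1 + 1 + 6 + 3 + 15 + 6 + 6 + 3 = 41 transitive triples.
Total triples C(8,3) = 56, so cyclic triples = 56 − 41 = 15.

15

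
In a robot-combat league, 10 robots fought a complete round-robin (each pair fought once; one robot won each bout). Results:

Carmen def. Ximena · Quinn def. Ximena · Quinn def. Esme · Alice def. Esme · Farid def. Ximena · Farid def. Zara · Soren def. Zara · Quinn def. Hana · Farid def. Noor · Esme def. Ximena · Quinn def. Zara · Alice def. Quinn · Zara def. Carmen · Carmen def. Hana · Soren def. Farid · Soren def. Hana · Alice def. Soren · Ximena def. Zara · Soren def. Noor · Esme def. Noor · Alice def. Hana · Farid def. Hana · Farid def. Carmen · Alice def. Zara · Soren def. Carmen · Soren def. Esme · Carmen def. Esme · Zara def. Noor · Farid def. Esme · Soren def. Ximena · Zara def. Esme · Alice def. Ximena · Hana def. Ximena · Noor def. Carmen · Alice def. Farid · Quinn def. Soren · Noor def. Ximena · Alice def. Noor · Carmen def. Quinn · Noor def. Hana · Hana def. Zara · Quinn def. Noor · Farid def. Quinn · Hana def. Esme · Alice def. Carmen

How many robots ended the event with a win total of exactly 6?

1

Win totals: Hana 3, Ximena 1, Carmen 4, Alice 9, Zara 3, Soren 7, Farid 7, Esme 2, Quinn 6, Noor 3.
Exactly 6: Quinn — 1 robot.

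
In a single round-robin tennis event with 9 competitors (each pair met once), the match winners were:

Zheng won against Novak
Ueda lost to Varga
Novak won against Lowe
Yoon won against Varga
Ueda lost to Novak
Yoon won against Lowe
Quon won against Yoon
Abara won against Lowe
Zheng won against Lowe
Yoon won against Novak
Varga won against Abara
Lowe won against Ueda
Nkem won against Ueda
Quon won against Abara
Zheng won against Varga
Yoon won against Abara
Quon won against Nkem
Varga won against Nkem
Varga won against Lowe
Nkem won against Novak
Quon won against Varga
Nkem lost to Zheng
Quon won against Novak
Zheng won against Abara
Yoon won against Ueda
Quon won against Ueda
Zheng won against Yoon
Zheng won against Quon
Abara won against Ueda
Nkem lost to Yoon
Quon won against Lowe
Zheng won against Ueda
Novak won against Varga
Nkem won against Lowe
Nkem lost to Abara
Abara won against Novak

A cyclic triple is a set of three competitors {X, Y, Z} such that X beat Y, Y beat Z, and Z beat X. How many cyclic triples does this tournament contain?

2

Win totals: Abara 4, Yoon 6, Varga 4, Zheng 8, Novak 3, Ueda 0, Lowe 1, Quon 7, Nkem 3.
A competitor with w wins dominates both others in C(w,2) triples; summing gives 6 + 15 + 6 + 28 + 3 + 0 + 0 + 21 + 3 = 82 transitive triples.
Total triples C(9,3) = 84, so cyclic triples = 84 − 82 = 2.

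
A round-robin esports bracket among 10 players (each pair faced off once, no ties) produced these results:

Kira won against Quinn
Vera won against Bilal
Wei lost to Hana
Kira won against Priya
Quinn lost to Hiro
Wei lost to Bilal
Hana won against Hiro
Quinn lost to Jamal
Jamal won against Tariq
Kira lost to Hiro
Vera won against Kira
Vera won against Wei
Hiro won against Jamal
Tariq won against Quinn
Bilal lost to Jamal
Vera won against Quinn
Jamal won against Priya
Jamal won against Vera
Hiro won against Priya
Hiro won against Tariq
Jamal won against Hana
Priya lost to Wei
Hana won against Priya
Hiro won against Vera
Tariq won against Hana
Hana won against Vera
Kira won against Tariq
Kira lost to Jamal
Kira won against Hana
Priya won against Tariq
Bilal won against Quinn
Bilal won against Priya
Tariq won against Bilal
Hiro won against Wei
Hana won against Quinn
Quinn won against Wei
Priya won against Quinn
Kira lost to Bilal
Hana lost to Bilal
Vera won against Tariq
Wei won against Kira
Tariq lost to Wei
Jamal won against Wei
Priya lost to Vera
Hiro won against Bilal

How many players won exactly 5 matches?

2

Win totals: Hana 5, Bilal 5, Kira 4, Vera 6, Wei 3, Hiro 8, Quinn 1, Jamal 8, Priya 2, Tariq 3.
Exactly 5: Hana, Bilal — 2 players.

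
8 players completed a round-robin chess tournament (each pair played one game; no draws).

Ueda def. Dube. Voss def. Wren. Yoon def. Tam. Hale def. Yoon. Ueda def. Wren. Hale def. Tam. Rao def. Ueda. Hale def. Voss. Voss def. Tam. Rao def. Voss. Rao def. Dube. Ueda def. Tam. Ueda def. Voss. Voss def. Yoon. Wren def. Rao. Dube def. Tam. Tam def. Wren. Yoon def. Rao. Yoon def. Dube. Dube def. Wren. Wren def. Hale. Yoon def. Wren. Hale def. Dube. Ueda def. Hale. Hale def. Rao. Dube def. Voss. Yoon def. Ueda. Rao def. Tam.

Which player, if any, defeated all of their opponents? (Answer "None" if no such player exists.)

Highest win total is Yoon with 5 (out of 7 possible).
Yoon lost to Hale, Voss, so no player went undefeated.

None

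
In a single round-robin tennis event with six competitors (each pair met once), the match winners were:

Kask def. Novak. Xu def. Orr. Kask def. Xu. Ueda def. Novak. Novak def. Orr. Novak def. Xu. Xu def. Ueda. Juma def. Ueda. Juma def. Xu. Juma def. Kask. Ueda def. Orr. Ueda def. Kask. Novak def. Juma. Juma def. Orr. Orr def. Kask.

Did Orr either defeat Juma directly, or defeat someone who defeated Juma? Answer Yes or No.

No

Orr did not beat Juma directly.
Orr beat Kask, but each of them lost to Juma. No two-step path.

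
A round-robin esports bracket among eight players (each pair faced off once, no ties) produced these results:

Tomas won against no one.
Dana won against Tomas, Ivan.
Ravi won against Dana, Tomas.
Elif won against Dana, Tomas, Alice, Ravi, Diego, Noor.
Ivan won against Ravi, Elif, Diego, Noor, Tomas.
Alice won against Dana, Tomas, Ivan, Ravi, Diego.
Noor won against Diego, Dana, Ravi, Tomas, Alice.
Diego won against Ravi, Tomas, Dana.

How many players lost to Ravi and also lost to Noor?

2

Ravi beat: Dana, Tomas.
Noor beat: Alice, Diego, Ravi, Dana, Tomas.
Both beat: Dana, Tomas — 2.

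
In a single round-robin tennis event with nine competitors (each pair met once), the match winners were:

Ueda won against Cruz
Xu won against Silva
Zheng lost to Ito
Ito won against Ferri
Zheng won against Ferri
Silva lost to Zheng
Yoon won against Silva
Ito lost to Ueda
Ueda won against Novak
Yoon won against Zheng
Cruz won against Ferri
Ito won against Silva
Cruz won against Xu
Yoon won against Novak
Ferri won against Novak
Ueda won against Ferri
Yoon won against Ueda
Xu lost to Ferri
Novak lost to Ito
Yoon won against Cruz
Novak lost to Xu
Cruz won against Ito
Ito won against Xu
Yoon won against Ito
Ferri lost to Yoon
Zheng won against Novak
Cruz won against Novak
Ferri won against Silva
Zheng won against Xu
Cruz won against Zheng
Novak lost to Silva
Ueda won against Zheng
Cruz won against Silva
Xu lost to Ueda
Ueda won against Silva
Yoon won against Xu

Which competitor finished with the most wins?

Win totals: Silva 1, Xu 2, Ueda 7, Yoon 8, Cruz 6, Novak 0, Ferri 3, Zheng 4, Ito 5.
Yoon leads with 8 wins (next highest: 7).

Yoon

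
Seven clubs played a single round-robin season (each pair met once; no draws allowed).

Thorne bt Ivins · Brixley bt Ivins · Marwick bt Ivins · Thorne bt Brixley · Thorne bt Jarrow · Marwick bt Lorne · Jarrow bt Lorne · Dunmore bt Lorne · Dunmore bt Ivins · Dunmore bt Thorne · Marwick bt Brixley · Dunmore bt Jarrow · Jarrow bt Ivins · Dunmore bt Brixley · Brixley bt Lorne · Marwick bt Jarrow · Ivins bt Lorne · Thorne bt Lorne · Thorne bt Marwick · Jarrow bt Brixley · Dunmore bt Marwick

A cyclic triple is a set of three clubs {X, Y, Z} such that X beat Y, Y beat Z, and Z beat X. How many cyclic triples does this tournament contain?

0

Win totals: Dunmore 6, Lorne 0, Jarrow 3, Thorne 5, Ivins 1, Brixley 2, Marwick 4.
A club with w wins dominates both others in C(w,2) triples; summing gives 15 + 0 + 3 + 10 + 0 + 1 + 6 = 35 transitive triples.
Total triples C(7,3) = 35, so cyclic triples = 35 − 35 = 0.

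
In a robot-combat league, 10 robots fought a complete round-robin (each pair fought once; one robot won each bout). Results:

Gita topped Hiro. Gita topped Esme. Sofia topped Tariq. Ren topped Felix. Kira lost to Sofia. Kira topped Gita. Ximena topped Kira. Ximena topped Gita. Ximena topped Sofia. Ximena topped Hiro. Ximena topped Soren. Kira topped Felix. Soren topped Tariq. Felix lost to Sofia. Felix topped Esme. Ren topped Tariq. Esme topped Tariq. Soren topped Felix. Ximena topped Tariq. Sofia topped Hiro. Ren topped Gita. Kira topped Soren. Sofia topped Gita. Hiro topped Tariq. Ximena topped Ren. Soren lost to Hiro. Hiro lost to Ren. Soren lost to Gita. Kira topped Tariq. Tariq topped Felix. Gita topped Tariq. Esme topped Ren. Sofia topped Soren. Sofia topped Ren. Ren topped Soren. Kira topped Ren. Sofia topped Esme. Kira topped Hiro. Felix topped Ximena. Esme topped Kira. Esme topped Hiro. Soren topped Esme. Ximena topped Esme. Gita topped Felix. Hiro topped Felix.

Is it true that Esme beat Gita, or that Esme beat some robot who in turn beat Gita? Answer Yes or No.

Esme did not beat Gita directly.
Esme beat Kira, Hiro, Ren, Tariq. Of those, Kira beat Gita.

Yes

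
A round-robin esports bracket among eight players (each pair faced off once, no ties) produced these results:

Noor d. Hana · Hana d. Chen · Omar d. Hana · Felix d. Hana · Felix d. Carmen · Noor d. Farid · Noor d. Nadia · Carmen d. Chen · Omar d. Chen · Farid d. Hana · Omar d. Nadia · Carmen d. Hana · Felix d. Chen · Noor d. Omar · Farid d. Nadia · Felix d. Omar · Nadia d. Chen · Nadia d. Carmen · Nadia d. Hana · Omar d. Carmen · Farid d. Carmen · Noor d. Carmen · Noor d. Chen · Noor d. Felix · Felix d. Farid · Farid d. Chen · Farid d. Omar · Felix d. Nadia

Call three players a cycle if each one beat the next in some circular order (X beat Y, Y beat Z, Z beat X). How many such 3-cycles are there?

Win totals: Nadia 3, Noor 7, Felix 6, Farid 5, Chen 0, Carmen 2, Hana 1, Omar 4.
A player with w wins dominates both others in C(w,2) triples; summing gives 3 + 21 + 15 + 10 + 0 + 1 + 0 + 6 = 56 transitive triples.
Total triples C(8,3) = 56, so cyclic triples = 56 − 56 = 0.

0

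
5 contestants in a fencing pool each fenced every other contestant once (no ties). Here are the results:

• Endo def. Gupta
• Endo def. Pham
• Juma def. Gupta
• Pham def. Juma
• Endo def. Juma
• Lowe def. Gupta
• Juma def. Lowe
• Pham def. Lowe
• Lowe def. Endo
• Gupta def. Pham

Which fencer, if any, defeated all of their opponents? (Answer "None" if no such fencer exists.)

None

Highest win total is Endo with 3 (out of 4 possible).
Endo lost to Lowe, so no fencer went undefeated.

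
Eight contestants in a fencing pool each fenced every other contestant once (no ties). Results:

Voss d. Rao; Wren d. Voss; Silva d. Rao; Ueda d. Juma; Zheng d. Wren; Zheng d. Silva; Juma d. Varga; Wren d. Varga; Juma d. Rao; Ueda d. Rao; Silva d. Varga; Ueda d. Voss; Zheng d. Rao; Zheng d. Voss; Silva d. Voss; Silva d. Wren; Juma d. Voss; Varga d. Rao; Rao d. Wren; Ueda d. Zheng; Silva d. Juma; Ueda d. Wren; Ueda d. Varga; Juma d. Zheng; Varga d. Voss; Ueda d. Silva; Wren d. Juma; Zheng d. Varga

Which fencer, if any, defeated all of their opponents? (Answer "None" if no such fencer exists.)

Ueda has 7 wins out of 7 opponents — a perfect record.

Ueda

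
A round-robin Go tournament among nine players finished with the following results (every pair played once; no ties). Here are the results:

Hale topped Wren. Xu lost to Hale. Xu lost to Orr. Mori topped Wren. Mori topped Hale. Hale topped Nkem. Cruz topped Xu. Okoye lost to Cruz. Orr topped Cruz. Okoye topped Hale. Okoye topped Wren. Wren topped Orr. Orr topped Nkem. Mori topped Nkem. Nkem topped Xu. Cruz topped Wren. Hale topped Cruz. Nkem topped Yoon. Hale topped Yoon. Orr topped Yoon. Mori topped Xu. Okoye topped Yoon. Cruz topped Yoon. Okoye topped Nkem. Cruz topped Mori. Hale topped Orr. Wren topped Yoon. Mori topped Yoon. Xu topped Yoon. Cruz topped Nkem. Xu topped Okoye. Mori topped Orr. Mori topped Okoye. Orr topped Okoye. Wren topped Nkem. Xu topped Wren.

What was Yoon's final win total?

0

Yoon's results: beat no one; lost to Okoye, Xu, Mori, Cruz, Wren, Hale, Nkem, Orr.
That is 0 wins.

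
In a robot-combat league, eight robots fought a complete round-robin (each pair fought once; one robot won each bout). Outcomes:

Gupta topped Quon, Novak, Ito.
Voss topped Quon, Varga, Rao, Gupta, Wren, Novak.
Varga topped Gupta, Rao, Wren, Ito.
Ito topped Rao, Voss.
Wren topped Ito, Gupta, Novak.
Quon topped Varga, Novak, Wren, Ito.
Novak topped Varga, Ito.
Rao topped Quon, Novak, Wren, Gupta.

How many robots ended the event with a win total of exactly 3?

Win totals: Quon 4, Varga 4, Rao 4, Novak 2, Gupta 3, Ito 2, Voss 6, Wren 3.
Exactly 3: Gupta, Wren — 2 robots.

2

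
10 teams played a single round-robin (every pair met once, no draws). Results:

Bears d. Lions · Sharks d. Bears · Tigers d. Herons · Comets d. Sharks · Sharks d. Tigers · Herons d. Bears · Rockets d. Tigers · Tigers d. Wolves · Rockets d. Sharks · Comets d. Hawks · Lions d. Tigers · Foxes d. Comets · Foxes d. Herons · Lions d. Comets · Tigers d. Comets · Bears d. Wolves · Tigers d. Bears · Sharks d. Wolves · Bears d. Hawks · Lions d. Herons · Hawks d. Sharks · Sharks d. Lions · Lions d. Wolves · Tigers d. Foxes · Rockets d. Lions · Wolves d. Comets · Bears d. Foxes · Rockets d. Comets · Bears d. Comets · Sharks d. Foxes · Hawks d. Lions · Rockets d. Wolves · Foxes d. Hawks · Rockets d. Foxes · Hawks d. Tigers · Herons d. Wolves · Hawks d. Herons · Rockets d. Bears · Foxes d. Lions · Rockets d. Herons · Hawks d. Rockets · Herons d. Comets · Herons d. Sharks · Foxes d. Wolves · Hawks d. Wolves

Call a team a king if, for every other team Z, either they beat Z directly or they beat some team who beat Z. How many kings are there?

5

Wolves cannot reach Tigers, Foxes, Rockets, Herons, Bears, Lions in two steps.
Tigers cannot reach Rockets in two steps.
Foxes reaches everyone (king).
Rockets reaches everyone (king).
Herons cannot reach Rockets in two steps.
Hawks reaches everyone (king).
Sharks cannot reach Rockets in two steps.
Bears reaches everyone (king).
Comets reaches everyone (king).
Lions cannot reach Rockets in two steps.
Kings: Foxes, Rockets, Hawks, Bears, Comets — 5.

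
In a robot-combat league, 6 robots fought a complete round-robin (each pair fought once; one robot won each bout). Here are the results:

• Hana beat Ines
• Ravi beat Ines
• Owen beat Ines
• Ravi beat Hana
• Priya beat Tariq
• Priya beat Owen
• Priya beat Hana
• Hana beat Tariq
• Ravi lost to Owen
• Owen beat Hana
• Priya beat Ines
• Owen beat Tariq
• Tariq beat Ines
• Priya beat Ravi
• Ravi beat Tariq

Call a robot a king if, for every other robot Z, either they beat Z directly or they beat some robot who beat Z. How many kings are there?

Tariq cannot reach Owen, Priya, Ravi, Hana in two steps.
Owen cannot reach Priya in two steps.
Priya reaches everyone (king).
Ravi cannot reach Owen, Priya in two steps.
Ines cannot reach Tariq, Owen, Priya, Ravi, Hana in two steps.
Hana cannot reach Owen, Priya, Ravi in two steps.
Kings: Priya — 1.

1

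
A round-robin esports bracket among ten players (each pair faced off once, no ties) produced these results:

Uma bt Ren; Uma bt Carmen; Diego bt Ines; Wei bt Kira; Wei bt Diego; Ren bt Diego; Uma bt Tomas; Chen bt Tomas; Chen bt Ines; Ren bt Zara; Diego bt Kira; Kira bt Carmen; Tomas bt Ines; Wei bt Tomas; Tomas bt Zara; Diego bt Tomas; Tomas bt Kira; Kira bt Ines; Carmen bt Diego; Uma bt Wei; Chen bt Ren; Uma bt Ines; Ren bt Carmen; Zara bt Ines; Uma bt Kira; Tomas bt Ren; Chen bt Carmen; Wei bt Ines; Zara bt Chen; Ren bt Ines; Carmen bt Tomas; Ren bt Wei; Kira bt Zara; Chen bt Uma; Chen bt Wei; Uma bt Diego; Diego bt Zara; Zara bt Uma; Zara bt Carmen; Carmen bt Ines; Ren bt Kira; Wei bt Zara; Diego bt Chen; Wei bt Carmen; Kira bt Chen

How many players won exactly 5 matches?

Win totals: Diego 5, Ines 0, Zara 4, Ren 6, Carmen 3, Tomas 4, Uma 7, Wei 6, Chen 6, Kira 4.
Exactly 5: Diego — 1 player.

1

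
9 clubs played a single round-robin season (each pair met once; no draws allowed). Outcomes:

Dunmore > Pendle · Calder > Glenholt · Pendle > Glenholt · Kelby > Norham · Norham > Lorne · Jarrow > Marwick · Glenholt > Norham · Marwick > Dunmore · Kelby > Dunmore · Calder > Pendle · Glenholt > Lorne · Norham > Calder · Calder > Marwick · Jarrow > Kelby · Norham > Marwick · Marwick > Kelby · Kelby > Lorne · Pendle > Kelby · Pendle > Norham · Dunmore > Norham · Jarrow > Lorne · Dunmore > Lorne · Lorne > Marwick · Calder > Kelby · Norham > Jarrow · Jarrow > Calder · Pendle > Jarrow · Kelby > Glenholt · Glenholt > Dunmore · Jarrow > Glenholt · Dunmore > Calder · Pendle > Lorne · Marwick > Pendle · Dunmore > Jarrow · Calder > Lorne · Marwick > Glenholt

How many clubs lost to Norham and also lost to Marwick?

0

Norham beat: Jarrow, Marwick, Calder, Lorne.
Marwick beat: Dunmore, Glenholt, Pendle, Kelby.
No one was beaten by both.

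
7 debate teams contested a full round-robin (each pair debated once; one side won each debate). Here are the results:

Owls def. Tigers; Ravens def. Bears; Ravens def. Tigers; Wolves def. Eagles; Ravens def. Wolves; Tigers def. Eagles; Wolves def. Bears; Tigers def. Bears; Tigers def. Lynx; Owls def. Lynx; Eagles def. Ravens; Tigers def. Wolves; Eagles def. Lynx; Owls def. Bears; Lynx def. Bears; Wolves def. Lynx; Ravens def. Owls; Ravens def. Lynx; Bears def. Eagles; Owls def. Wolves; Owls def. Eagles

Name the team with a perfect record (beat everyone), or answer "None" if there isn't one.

None

Highest win total is Ravens with 5 (out of 6 possible).
Ravens lost to Eagles, so no team went undefeated.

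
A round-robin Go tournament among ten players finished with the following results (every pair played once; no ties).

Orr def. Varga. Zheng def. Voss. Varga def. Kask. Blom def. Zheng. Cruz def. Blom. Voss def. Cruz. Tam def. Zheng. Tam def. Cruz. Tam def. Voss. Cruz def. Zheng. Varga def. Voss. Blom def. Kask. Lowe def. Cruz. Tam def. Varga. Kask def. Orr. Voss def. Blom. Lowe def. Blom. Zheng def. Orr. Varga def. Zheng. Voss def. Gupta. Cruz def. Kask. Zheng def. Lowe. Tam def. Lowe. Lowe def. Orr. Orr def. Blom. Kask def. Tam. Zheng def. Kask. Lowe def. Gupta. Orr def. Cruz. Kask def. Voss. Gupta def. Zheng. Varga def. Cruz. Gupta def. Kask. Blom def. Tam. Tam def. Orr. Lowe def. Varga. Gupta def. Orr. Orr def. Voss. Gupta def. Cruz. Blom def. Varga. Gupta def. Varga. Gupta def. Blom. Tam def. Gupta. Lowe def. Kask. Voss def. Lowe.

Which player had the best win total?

Win totals: Orr 4, Lowe 6, Cruz 3, Voss 4, Tam 7, Zheng 4, Kask 3, Blom 4, Varga 4, Gupta 6.
Tam leads with 7 wins (next highest: 6).

Tam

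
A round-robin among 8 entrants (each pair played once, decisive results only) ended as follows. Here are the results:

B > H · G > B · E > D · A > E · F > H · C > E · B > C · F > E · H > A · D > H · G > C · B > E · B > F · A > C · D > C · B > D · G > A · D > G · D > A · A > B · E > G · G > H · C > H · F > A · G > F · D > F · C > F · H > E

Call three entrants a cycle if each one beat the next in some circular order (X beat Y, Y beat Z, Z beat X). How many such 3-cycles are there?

Win totals: A 3, B 5, C 3, D 5, E 2, F 3, G 5, H 2.
An entrant with w wins dominates both others in C(w,2) triples; summing gives 3 + 10 + 3 + 10 + 1 + 3 + 10 + 1 = 41 transitive triples.
Total triples C(8,3) = 56, so cyclic triples = 56 − 41 = 15.

15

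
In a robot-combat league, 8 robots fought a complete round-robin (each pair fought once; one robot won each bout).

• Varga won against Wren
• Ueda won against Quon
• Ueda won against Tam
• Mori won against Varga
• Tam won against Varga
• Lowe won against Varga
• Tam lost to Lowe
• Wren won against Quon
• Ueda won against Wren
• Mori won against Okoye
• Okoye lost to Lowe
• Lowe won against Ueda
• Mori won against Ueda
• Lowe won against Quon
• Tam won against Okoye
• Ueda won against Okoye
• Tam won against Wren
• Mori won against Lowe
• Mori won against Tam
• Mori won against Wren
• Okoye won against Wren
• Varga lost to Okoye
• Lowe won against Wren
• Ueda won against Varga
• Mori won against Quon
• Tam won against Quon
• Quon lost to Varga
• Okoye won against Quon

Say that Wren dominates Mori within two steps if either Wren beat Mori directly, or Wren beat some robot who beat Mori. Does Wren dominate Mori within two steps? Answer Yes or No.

Wren did not beat Mori directly.
Wren beat Quon, but each of them lost to Mori. No two-step path.

No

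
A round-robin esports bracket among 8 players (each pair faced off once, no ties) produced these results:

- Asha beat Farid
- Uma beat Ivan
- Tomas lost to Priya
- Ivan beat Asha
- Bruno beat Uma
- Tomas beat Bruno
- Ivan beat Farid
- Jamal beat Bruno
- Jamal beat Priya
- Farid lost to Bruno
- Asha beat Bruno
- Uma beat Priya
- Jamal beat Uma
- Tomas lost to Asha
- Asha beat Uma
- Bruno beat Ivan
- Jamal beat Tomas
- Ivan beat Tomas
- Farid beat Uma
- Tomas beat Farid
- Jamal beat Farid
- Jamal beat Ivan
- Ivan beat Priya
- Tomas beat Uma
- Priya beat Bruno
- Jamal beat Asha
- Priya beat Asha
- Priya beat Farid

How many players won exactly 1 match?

1

Win totals: Tomas 3, Asha 4, Bruno 3, Ivan 4, Farid 1, Uma 2, Jamal 7, Priya 4.
Exactly 1: Farid — 1 player.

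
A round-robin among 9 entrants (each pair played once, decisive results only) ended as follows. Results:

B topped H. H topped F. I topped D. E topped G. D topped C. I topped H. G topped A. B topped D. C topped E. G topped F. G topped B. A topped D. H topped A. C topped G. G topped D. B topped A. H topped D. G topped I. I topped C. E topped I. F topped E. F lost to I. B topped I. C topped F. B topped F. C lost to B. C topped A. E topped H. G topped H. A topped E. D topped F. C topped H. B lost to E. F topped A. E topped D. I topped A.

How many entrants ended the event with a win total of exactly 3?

1

Win totals: A 2, B 6, C 5, D 2, E 5, F 2, G 6, H 3, I 5.
Exactly 3: H — 1 entrant.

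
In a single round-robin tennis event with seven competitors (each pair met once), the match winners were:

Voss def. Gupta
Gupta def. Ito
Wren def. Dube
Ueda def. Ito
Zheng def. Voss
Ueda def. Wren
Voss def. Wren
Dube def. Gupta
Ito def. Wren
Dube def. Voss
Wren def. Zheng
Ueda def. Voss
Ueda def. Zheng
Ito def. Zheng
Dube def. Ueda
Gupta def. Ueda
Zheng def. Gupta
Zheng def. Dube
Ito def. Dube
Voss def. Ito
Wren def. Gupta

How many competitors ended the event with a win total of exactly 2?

1

Win totals: Dube 3, Wren 3, Ueda 4, Voss 3, Gupta 2, Ito 3, Zheng 3.
Exactly 2: Gupta — 1 competitor.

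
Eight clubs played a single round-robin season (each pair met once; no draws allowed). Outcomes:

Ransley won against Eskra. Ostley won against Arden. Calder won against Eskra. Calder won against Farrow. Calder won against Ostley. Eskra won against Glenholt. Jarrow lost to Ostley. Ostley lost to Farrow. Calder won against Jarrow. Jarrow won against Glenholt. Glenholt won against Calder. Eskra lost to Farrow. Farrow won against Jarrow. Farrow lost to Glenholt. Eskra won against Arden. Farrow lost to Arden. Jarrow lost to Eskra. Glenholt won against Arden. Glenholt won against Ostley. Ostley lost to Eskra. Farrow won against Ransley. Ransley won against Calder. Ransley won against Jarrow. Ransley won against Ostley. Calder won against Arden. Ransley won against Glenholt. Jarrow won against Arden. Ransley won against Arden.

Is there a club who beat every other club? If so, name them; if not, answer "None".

None

Highest win total is Ransley with 6 (out of 7 possible).
Ransley lost to Farrow, so no club went undefeated.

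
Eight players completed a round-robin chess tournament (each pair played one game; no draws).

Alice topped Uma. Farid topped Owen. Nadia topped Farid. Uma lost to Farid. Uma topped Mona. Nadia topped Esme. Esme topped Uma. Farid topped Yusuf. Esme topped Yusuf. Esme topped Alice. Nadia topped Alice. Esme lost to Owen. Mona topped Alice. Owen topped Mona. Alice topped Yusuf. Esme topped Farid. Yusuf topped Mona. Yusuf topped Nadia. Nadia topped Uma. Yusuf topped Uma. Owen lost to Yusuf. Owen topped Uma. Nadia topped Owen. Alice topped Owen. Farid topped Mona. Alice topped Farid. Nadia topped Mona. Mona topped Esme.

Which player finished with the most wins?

Nadia

Win totals: Mona 2, Owen 3, Farid 4, Yusuf 4, Nadia 6, Alice 4, Uma 1, Esme 4.
Nadia leads with 6 wins (next highest: 4).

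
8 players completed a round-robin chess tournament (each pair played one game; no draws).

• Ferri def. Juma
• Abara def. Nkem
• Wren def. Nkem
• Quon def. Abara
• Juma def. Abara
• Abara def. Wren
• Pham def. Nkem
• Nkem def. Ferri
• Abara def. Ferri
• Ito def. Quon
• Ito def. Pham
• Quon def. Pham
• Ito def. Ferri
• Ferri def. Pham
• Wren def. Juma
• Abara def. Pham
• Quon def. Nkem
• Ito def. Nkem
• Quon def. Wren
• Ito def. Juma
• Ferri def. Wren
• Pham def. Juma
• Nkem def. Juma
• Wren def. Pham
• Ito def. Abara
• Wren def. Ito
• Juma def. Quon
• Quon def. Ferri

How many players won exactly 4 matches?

Win totals: Quon 5, Juma 2, Pham 2, Abara 4, Wren 4, Ferri 3, Ito 6, Nkem 2.
Exactly 4: Abara, Wren — 2 players.

2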